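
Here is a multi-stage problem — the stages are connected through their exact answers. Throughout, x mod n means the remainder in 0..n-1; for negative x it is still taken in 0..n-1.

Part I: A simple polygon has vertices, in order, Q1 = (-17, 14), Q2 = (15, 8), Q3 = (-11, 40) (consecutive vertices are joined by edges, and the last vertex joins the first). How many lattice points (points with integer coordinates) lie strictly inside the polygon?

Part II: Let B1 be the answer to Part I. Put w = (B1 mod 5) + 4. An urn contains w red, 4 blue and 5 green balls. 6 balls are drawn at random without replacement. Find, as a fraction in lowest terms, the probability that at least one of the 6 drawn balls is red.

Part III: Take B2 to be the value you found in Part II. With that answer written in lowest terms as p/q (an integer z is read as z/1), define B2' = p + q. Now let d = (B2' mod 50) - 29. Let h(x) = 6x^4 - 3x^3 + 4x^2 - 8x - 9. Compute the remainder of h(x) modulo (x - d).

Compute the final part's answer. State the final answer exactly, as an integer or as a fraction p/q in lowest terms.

92402

Part I: cross terms: (-17*8 - 15*14)=-346, (15*40 - -11*8)=688, (-11*14 - -17*40)=526; twice the area = |868| = 868; area = 434; boundary points = 2 + 2 + 2 = 6; strictly interior points = area - boundary/2 + 1 = 432; answer 432
Part II: B1 = 432; w = 6; total draws C(15,6) = 5005; complement C(9,6) = 84; favorable 5005 - 84 = 4921; P = 703/715; answer 703/715
Part III: B2 = 703/715; threaded value p + q = 1418; d = -11; remainder = value at the root: 6*(-11)^4 - 3*(-11)^3 + 4*(-11)^2 - 8*(-11)^1 - 9 = (87846) + (3993) + (484) + (88) + (-9) = 92402; answer 92402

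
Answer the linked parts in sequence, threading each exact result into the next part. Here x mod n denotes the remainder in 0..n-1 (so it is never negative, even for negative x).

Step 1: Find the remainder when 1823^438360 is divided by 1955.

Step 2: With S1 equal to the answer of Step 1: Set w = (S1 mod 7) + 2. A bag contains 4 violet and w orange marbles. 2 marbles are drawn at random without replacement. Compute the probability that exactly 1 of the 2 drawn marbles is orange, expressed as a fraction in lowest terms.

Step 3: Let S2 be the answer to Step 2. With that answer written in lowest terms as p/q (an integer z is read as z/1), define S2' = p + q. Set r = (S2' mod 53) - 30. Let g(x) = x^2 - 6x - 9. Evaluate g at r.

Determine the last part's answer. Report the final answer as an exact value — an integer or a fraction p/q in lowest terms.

343

Step 1: squarings mod 1955: 1823^1=1823, 1823^2=1784, 1823^4=1871, 1823^8=1191, 1823^16=1106, 1823^32=1361, 1823^64=936, 1823^128=256, 1823^256=1021, 1823^512=426, 1823^1024=1616, 1823^2048=1531, 1823^4096=1871, 1823^8192=1191, 1823^16384=1106, 1823^32768=1361, 1823^65536=936, 1823^131072=256, 1823^262144=1021; 1823^438360 = 1823^8 * 1823^16 * 1823^64 * 1823^4096 * 1823^8192 * 1823^32768 * 1823^131072 * 1823^262144 = 1361 (mod 1955); answer 1361
Step 2: S1 = 1361; w = 5; total draws C(9,2) = 36; favorable C(5,1)*C(4,1) = 20; P = 5/9; answer 5/9
Step 3: S2 = 5/9; threaded value p + q = 14; r = -16; 1*(-16)^2 - 6*(-16)^1 - 9 = (256) + (96) + (-9) = 343; answer 343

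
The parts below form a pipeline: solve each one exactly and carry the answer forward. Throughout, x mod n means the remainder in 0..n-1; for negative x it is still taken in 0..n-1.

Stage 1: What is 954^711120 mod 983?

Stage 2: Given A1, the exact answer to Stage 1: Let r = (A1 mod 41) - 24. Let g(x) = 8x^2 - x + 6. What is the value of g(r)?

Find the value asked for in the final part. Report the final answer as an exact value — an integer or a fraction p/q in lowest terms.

1791

Stage 1: squarings mod 983: 954^1=954, 954^2=841, 954^4=504, 954^8=402, 954^16=392, 954^32=316, 954^64=573, 954^128=7, 954^256=49, 954^512=435, 954^1024=489, 954^2048=252, 954^4096=592, 954^8192=516, 954^16384=846, 954^32768=92, 954^65536=600, 954^131072=222, 954^262144=134, 954^524288=262; 954^711120 = 954^16 * 954^64 * 954^128 * 954^256 * 954^2048 * 954^4096 * 954^16384 * 954^32768 * 954^131072 * 954^524288 = 162 (mod 983); answer 162
Stage 2: A1 = 162; r = 15; 8*(15)^2 - 1*(15)^1 + 6 = (1800) + (-15) + (6) = 1791; answer 1791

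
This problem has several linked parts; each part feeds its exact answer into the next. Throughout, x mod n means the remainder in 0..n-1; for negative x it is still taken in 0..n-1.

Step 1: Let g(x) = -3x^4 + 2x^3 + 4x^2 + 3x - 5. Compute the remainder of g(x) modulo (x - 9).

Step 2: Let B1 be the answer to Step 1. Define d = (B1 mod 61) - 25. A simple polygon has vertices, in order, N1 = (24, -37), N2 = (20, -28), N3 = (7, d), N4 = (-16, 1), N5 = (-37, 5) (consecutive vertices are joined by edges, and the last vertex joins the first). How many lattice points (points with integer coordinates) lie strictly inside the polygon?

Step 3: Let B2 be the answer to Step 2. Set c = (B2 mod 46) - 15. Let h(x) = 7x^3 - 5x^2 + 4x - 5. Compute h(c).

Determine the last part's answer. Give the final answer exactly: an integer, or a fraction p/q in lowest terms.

54075

Step 1: remainder = value at the root: -3*(9)^4 + 2*(9)^3 + 4*(9)^2 + 3*(9)^1 - 5 = (-19683) + (1458) + (324) + (27) + (-5) = -17879; answer -17879
Step 2: B1 = -17879; d = 30; cross terms: (24*-28 - 20*-37)=68, (20*30 - 7*-28)=796, (7*1 - -16*30)=487, (-16*5 - -37*1)=-43, (-37*-37 - 24*5)=1249; twice the area = |2557| = 2557; area = 2557/2; boundary points = 1 + 1 + 1 + 1 + 1 = 5; strictly interior points = area - boundary/2 + 1 = 1277; answer 1277
Step 3: B2 = 1277; c = 20; 7*(20)^3 - 5*(20)^2 + 4*(20)^1 - 5 = (56000) + (-2000) + (80) + (-5) = 54075; answer 54075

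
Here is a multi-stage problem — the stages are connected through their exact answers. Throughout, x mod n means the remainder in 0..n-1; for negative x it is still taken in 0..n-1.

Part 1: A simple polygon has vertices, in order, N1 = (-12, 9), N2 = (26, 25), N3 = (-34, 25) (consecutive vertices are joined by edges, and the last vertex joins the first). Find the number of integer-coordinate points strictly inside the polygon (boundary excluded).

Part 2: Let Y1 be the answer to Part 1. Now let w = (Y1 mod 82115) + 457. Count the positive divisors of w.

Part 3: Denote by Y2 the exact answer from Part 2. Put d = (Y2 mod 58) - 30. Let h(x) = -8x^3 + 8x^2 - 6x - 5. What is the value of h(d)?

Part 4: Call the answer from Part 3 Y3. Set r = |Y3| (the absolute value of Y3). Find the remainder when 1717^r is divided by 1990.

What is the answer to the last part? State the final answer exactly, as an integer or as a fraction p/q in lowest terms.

Part 1: cross terms: (-12*25 - 26*9)=-534, (26*25 - -34*25)=1500, (-34*9 - -12*25)=-6; twice the area = |960| = 960; area = 480; boundary points = 2 + 60 + 2 = 64; strictly interior points = area - boundary/2 + 1 = 449; answer 449
Part 2: Y1 = 449; w = 906; 906 = 2 * 3 * 151; number of divisors = (1+1) * (1+1) * (1+1) = 8; answer 8
Part 3: Y2 = 8; d = -22; -8*(-22)^3 + 8*(-22)^2 - 6*(-22)^1 - 5 = (85184) + (3872) + (132) + (-5) = 89183; answer 89183
Part 4: Y3 = 89183; r = 89183; squarings mod 1990: 1717^1=1717, 1717^2=899, 1717^4=261, 1717^8=461, 1717^16=1581, 1717^32=121, 1717^64=711, 1717^128=61, 1717^256=1731, 1717^512=1411, 1717^1024=921, 1717^2048=501, 1717^4096=261, 1717^8192=461, 1717^16384=1581, 1717^32768=121, 1717^65536=711; 1717^89183 = 1717^1 * 1717^2 * 1717^4 * 1717^8 * 1717^16 * 1717^64 * 1717^1024 * 1717^2048 * 1717^4096 * 1717^16384 * 1717^65536 = 1013 (mod 1990); answer 1013

1013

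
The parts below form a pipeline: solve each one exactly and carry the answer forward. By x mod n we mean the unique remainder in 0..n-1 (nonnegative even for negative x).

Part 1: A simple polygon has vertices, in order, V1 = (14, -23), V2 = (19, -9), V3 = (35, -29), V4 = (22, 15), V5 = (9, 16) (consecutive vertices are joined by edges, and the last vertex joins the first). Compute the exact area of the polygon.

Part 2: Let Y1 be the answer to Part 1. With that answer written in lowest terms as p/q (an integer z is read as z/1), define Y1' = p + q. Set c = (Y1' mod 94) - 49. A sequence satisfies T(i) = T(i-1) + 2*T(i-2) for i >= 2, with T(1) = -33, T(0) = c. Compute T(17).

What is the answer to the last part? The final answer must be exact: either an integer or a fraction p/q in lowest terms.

-1703943

Part 1: cross terms: (14*-9 - 19*-23)=311, (19*-29 - 35*-9)=-236, (35*15 - 22*-29)=1163, (22*16 - 9*15)=217, (9*-23 - 14*16)=-431; twice the area = |1024| = 1024; area = 512; answer 512
Part 2: Y1 = 512; threaded value p + q = 513; c = -6; T(2) = 1*(-33) + 2*(-6) = -45; iterating: T(2)=-45, T(3)=-111, T(4)=-201, T(5)=-423, T(6)=-825, T(7)=-1671, T(8)=-3321, T(9)=-6663, T(10)=-13305, T(11)=-26631, T(12)=-53241, T(13)=-106503, T(14)=-212985, T(15)=-425991, T(16)=-851961, T(17)=-1703943; answer -1703943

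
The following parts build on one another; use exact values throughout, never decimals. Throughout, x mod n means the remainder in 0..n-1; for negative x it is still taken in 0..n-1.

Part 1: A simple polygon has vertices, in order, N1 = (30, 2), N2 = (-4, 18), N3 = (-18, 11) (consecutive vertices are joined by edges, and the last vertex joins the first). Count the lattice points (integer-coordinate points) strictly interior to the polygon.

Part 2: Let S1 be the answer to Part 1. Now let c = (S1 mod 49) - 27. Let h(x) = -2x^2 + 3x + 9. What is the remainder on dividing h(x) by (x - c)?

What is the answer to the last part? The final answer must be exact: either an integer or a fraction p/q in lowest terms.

Part 1: cross terms: (30*18 - -4*2)=548, (-4*11 - -18*18)=280, (-18*2 - 30*11)=-366; twice the area = |462| = 462; area = 231; boundary points = 2 + 7 + 3 = 12; strictly interior points = area - boundary/2 + 1 = 226; answer 226
Part 2: S1 = 226; c = 3; remainder = value at the root: -2*(3)^2 + 3*(3)^1 + 9 = (-18) + (9) + (9) = 0; answer 0

0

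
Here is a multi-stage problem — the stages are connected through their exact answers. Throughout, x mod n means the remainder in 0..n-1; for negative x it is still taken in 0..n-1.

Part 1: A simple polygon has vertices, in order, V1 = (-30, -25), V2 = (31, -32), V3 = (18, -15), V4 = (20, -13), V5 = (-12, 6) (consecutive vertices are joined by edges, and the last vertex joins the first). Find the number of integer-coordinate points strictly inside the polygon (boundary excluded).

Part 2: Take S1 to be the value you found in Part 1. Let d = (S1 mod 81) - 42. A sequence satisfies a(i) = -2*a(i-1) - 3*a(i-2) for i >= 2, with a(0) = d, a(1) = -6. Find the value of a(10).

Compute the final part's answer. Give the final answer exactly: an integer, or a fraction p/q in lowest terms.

-132

Part 1: cross terms: (-30*-32 - 31*-25)=1735, (31*-15 - 18*-32)=111, (18*-13 - 20*-15)=66, (20*6 - -12*-13)=-36, (-12*-25 - -30*6)=480; twice the area = |2356| = 2356; area = 1178; boundary points = 1 + 1 + 2 + 1 + 1 = 6; strictly interior points = area - boundary/2 + 1 = 1176; answer 1176
Part 2: S1 = 1176; d = 0; a(2) = -2*(-6) - 3*(0) = 12; iterating: a(2)=12, a(3)=-6, a(4)=-24, a(5)=66, a(6)=-60, a(7)=-78, a(8)=336, a(9)=-438, a(10)=-132; answer -132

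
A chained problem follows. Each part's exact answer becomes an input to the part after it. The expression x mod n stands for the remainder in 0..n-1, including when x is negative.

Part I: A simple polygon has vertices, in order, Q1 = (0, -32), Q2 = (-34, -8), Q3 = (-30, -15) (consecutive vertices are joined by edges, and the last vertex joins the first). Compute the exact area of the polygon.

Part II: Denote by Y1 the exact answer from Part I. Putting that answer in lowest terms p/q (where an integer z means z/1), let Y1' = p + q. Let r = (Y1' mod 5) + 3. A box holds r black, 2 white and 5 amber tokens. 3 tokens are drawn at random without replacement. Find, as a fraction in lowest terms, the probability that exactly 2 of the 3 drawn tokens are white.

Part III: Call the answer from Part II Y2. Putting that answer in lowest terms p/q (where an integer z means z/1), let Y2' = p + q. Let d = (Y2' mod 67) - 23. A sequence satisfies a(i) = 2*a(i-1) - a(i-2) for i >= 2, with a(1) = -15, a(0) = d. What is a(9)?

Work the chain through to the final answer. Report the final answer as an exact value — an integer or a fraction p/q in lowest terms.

Part I: cross terms: (0*-8 - -34*-32)=-1088, (-34*-15 - -30*-8)=270, (-30*-32 - 0*-15)=960; twice the area = |142| = 142; area = 71; answer 71
Part II: Y1 = 71; threaded value p + q = 72; r = 5; total draws C(12,3) = 220; favorable C(2,2)*C(10,1) = 10; P = 1/22; answer 1/22
Part III: Y2 = 1/22; threaded value p + q = 23; d = 0; a(2) = 2*(-15) - 1*(0) = -30; iterating: a(2)=-30, a(3)=-45, a(4)=-60, a(5)=-75, a(6)=-90, a(7)=-105, a(8)=-120, a(9)=-135; answer -135

-135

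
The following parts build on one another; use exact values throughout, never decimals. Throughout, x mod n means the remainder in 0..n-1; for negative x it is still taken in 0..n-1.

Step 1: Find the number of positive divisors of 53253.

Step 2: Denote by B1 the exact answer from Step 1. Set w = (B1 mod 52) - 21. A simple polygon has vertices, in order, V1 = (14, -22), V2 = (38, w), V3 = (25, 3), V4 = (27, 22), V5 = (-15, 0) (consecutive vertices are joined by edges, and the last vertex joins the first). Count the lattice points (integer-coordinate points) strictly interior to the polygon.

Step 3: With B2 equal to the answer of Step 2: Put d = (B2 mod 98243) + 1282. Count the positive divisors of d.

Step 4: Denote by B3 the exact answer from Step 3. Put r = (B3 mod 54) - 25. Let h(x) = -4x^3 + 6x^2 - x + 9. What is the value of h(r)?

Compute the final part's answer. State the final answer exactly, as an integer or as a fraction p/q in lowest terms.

Step 1: 53253 = 3^2 * 61 * 97; number of divisors = (2+1) * (1+1) * (1+1) = 12; answer 12
Step 2: B1 = 12; w = -9; cross terms: (14*-9 - 38*-22)=710, (38*3 - 25*-9)=339, (25*22 - 27*3)=469, (27*0 - -15*22)=330, (-15*-22 - 14*0)=330; twice the area = |2178| = 2178; area = 1089; boundary points = 1 + 1 + 1 + 2 + 1 = 6; strictly interior points = area - boundary/2 + 1 = 1087; answer 1087
Step 3: B2 = 1087; d = 2369; 2369 = 23 * 103; number of divisors = (1+1) * (1+1) = 4; answer 4
Step 4: B3 = 4; r = -21; -4*(-21)^3 + 6*(-21)^2 - 1*(-21)^1 + 9 = (37044) + (2646) + (21) + (9) = 39720; answer 39720

39720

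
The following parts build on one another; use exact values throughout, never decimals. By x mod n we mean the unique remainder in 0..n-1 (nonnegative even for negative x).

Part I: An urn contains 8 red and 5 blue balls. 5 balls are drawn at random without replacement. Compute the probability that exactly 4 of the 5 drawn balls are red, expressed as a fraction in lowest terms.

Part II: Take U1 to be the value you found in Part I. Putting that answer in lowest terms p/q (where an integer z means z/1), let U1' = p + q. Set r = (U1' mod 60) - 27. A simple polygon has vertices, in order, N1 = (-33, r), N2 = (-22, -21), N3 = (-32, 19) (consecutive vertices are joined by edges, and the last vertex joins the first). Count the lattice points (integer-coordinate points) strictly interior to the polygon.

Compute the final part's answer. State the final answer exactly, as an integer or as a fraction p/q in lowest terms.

155

Part I: total draws C(13,5) = 1287; favorable C(8,4)*C(5,1) = 350; P = 350/1287; answer 350/1287
Part II: U1 = 350/1287; threaded value p + q = 1637; r = -10; cross terms: (-33*-21 - -22*-10)=473, (-22*19 - -32*-21)=-1090, (-32*-10 - -33*19)=947; twice the area = |330| = 330; area = 165; boundary points = 11 + 10 + 1 = 22; strictly interior points = area - boundary/2 + 1 = 155; answer 155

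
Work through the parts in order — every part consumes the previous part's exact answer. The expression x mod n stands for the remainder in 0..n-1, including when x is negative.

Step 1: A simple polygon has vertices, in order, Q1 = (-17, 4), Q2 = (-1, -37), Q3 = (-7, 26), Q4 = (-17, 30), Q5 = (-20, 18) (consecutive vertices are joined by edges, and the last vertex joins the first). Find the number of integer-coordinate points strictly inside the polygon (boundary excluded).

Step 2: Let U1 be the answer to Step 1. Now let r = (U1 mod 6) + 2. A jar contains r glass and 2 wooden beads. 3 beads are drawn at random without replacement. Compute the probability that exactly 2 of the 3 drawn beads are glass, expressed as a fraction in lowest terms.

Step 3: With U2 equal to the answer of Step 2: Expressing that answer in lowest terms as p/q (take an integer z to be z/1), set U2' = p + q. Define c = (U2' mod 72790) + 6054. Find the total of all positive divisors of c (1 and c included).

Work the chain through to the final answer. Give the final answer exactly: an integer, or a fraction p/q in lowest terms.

8762

Step 1: cross terms: (-17*-37 - -1*4)=633, (-1*26 - -7*-37)=-285, (-7*30 - -17*26)=232, (-17*18 - -20*30)=294, (-20*4 - -17*18)=226; twice the area = |1100| = 1100; area = 550; boundary points = 1 + 3 + 2 + 3 + 1 = 10; strictly interior points = area - boundary/2 + 1 = 546; answer 546
Step 2: U1 = 546; r = 2; total draws C(4,3) = 4; favorable C(2,2)*C(2,1) = 2; P = 1/2; answer 1/2
Step 3: U2 = 1/2; threaded value p + q = 3; c = 6057; 6057 = 3^2 * 673; sigma = (1 + 3 + 9) * (1 + 673) = 13 * 674 = 8762; answer 8762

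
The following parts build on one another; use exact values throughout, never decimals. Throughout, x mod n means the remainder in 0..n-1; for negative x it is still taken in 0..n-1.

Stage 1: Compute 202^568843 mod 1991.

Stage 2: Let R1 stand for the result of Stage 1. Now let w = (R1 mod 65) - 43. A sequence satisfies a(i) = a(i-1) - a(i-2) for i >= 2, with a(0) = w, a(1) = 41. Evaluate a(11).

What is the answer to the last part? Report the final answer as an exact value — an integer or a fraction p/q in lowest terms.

Stage 1: squarings mod 1991: 202^1=202, 202^2=984, 202^4=630, 202^8=691, 202^16=1632, 202^32=1457, 202^64=443, 202^128=1131, 202^256=939, 202^512=1699, 202^1024=1642, 202^2048=350, 202^4096=1049, 202^8192=1369, 202^16384=630, 202^32768=691, 202^65536=1632, 202^131072=1457, 202^262144=443, 202^524288=1131; 202^568843 = 202^1 * 202^2 * 202^8 * 202^512 * 202^1024 * 202^2048 * 202^8192 * 202^32768 * 202^524288 = 1769 (mod 1991); answer 1769
Stage 2: R1 = 1769; w = -29; a(2) = 1*(41) - 1*(-29) = 70; iterating: a(2)=70, a(3)=29, a(4)=-41, a(5)=-70, a(6)=-29, a(7)=41, a(8)=70, a(9)=29, a(10)=-41, a(11)=-70; answer -70

-70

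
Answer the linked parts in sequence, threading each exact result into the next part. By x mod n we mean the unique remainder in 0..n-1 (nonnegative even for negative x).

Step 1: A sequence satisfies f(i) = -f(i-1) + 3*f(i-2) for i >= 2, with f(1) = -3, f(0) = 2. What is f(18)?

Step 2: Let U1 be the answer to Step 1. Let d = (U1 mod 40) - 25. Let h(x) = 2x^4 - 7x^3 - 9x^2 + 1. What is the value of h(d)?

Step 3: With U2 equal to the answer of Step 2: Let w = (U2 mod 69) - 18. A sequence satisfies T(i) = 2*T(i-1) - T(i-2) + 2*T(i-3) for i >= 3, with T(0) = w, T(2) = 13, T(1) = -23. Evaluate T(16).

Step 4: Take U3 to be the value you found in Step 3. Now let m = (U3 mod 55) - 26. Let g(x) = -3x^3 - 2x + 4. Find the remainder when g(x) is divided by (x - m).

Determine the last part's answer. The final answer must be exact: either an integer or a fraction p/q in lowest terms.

Step 1: f(2) = -1*(-3) + 3*(2) = 9; iterating: f(2)=9, f(3)=-18, f(4)=45, f(5)=-99, f(6)=234, f(7)=-531, f(8)=1233, f(9)=-2826, f(10)=6525, f(11)=-15003, f(12)=34578, f(13)=-79587, f(14)=183321, f(15)=-422082, f(16)=972045, f(17)=-2238291, f(18)=5154426; answer 5154426
Step 2: U1 = 5154426; d = 1; 2*(1)^4 - 7*(1)^3 - 9*(1)^2 + 1 = (2) + (-7) + (-9) + (1) = -13; answer -13
Step 3: U2 = -13; w = 38; T(3) = 2*(13) - 1*(-23) + 2*(38) = 125; iterating: T(3)=125, T(4)=191, T(5)=283, T(6)=625, T(7)=1349, T(8)=2639, T(9)=5179, T(10)=10417, T(11)=20933, T(12)=41807, T(13)=83515, T(14)=167089, T(15)=334277, T(16)=668495; answer 668495
Step 4: U3 = 668495; m = -1; remainder = value at the root: -3*(-1)^3 - 2*(-1)^1 + 4 = (3) + (2) + (4) = 9; answer 9

9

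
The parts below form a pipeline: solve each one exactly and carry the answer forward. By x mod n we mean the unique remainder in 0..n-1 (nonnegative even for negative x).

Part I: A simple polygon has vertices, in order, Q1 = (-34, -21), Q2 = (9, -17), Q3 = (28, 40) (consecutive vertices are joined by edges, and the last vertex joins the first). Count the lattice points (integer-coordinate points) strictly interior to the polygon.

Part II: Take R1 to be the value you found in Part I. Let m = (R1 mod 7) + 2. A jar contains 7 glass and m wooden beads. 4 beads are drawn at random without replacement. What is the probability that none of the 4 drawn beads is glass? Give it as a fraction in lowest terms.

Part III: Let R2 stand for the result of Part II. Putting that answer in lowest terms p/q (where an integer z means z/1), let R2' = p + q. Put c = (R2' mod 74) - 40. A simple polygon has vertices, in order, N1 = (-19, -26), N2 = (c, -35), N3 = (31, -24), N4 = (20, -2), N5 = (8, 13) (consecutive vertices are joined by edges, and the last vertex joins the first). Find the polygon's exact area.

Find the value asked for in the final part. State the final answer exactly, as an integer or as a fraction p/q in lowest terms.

2473/2

Part I: cross terms: (-34*-17 - 9*-21)=767, (9*40 - 28*-17)=836, (28*-21 - -34*40)=772; twice the area = |2375| = 2375; area = 2375/2; boundary points = 1 + 19 + 1 = 21; strictly interior points = area - boundary/2 + 1 = 1178; answer 1178
Part II: R1 = 1178; m = 4; total draws C(11,4) = 330; favorable C(4,4) = 1; P = 1/330; answer 1/330
Part III: R2 = 1/330; threaded value p + q = 331; c = -5; cross terms: (-19*-35 - -5*-26)=535, (-5*-24 - 31*-35)=1205, (31*-2 - 20*-24)=418, (20*13 - 8*-2)=276, (8*-26 - -19*13)=39; twice the area = |2473| = 2473; area = 2473/2; answer 2473/2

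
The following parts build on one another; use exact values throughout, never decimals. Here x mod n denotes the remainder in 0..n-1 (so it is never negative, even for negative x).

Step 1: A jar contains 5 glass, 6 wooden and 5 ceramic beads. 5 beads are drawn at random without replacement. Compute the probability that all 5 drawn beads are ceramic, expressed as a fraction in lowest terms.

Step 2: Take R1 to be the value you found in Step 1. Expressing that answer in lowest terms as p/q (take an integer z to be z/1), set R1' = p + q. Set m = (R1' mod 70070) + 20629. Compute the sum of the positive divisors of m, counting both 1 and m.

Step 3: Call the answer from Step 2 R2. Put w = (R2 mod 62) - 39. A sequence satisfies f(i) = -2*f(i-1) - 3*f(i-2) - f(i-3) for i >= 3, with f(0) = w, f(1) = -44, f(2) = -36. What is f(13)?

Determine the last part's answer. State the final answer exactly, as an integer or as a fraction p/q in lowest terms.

Step 1: total draws C(16,5) = 4368; favorable C(5,5) = 1; P = 1/4368; answer 1/4368
Step 2: R1 = 1/4368; threaded value p + q = 4369; m = 24998; 24998 = 2 * 29 * 431; sigma = (1 + 2) * (1 + 29) * (1 + 431) = 3 * 30 * 432 = 38880; answer 38880
Step 3: R2 = 38880; w = -33; f(3) = -2*(-36) - 3*(-44) - 1*(-33) = 237; iterating: f(3)=237, f(4)=-322, f(5)=-31, f(6)=791, f(7)=-1167, f(8)=-8, f(9)=2726, f(10)=-4261, f(11)=352, f(12)=9353, f(13)=-15501; answer -15501

-15501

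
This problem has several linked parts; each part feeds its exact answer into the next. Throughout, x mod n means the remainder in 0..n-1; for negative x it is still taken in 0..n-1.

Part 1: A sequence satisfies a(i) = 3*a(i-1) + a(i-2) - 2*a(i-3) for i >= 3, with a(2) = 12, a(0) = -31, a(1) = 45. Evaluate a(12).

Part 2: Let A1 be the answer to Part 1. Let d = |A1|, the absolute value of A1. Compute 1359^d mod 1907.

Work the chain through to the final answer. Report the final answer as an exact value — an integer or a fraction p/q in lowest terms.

Part 1: a(3) = 3*(12) + 1*(45) - 2*(-31) = 143; iterating: a(3)=143, a(4)=351, a(5)=1172, a(6)=3581, a(7)=11213, a(8)=34876, a(9)=108679, a(10)=338487, a(11)=1054388, a(12)=3284293; answer 3284293
Part 2: A1 = 3284293; d = 3284293; squarings mod 1907: 1359^1=1359, 1359^2=905, 1359^4=922, 1359^8=1469, 1359^16=1144, 1359^32=534, 1359^64=1013, 1359^128=203, 1359^256=1162, 1359^512=88, 1359^1024=116, 1359^2048=107, 1359^4096=7, 1359^8192=49, 1359^16384=494, 1359^32768=1847, 1359^65536=1693, 1359^131072=28, 1359^262144=784, 1359^524288=602, 1359^1048576=74, 1359^2097152=1662; 1359^3284293 = 1359^1 * 1359^4 * 1359^64 * 1359^256 * 1359^1024 * 1359^2048 * 1359^4096 * 1359^131072 * 1359^1048576 * 1359^2097152 = 1884 (mod 1907); answer 1884

1884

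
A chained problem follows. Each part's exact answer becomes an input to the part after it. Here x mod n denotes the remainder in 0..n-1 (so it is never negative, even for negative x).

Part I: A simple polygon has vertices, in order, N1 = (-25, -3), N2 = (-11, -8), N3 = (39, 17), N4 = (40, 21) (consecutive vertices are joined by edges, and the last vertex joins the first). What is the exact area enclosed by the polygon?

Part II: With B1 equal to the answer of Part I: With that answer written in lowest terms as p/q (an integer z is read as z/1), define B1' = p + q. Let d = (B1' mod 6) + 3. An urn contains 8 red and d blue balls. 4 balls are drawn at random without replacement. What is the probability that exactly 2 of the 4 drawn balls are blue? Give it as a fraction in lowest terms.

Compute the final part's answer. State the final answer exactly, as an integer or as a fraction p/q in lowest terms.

28/65

Part I: cross terms: (-25*-8 - -11*-3)=167, (-11*17 - 39*-8)=125, (39*21 - 40*17)=139, (40*-3 - -25*21)=405; twice the area = |836| = 836; area = 418; answer 418
Part II: B1 = 418; threaded value p + q = 419; d = 8; total draws C(16,4) = 1820; favorable C(8,2)*C(8,2) = 784; P = 28/65; answer 28/65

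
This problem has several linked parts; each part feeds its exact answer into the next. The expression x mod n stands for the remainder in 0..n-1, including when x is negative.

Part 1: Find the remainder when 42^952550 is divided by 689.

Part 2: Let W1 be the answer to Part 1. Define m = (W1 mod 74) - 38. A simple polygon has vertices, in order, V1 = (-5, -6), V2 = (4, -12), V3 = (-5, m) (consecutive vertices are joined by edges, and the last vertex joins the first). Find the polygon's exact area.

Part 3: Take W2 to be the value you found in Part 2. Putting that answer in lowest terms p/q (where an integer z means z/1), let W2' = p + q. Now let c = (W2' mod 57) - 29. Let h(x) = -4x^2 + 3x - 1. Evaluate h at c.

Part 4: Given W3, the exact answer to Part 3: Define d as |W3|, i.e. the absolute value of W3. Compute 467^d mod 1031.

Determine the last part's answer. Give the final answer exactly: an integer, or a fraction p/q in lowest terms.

Part 1: squarings mod 689: 42^1=42, 42^2=386, 42^4=172, 42^8=646, 42^16=471, 42^32=672, 42^64=289, 42^128=152, 42^256=367, 42^512=334, 42^1024=627, 42^2048=399, 42^4096=42, 42^8192=386, 42^16384=172, 42^32768=646, 42^65536=471, 42^131072=672, 42^262144=289, 42^524288=152; 42^952550 = 42^2 * 42^4 * 42^32 * 42^64 * 42^128 * 42^2048 * 42^32768 * 42^131072 * 42^262144 * 42^524288 = 360 (mod 689); answer 360
Part 2: W1 = 360; m = 26; cross terms: (-5*-12 - 4*-6)=84, (4*26 - -5*-12)=44, (-5*-6 - -5*26)=160; twice the area = |288| = 288; area = 144; answer 144
Part 3: W2 = 144; threaded value p + q = 145; c = 2; -4*(2)^2 + 3*(2)^1 - 1 = (-16) + (6) + (-1) = -11; answer -11
Part 4: W3 = -11; d = 11; squarings mod 1031: 467^1=467, 467^2=548, 467^4=283, 467^8=702; 467^11 = 467^1 * 467^2 * 467^8 = 251 (mod 1031); answer 251

251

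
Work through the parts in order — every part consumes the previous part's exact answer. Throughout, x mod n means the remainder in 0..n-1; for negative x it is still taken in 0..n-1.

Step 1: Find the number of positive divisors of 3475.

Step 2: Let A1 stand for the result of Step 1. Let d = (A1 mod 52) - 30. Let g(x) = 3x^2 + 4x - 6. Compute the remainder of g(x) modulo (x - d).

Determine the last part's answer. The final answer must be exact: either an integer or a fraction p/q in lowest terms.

1626

Step 1: 3475 = 5^2 * 139; number of divisors = (2+1) * (1+1) = 6; answer 6
Step 2: A1 = 6; d = -24; remainder = value at the root: 3*(-24)^2 + 4*(-24)^1 - 6 = (1728) + (-96) + (-6) = 1626; answer 1626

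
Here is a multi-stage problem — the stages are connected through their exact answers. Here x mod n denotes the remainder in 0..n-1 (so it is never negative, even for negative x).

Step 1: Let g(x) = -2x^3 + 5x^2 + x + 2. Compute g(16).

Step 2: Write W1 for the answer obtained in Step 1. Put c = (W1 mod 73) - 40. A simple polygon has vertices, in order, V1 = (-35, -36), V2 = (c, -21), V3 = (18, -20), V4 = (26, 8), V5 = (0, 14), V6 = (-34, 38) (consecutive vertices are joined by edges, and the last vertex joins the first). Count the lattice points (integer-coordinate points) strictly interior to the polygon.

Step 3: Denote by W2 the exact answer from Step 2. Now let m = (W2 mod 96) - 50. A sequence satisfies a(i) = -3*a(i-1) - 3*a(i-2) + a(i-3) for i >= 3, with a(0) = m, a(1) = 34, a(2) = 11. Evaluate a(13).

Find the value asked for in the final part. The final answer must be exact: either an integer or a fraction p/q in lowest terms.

Step 1: -2*(16)^3 + 5*(16)^2 + 1*(16)^1 + 2 = (-8192) + (1280) + (16) + (2) = -6894; answer -6894
Step 2: W1 = -6894; c = 1; cross terms: (-35*-21 - 1*-36)=771, (1*-20 - 18*-21)=358, (18*8 - 26*-20)=664, (26*14 - 0*8)=364, (0*38 - -34*14)=476, (-34*-36 - -35*38)=2554; twice the area = |5187| = 5187; area = 5187/2; boundary points = 3 + 1 + 4 + 2 + 2 + 1 = 13; strictly interior points = area - boundary/2 + 1 = 2588; answer 2588
Step 3: W2 = 2588; m = 42; a(3) = -3*(11) - 3*(34) + 1*(42) = -93; iterating: a(3)=-93, a(4)=280, a(5)=-550, a(6)=717, a(7)=-221, a(8)=-2038, a(9)=7494, a(10)=-16589, a(11)=25247, a(12)=-18480, a(13)=-36890; answer -36890

-36890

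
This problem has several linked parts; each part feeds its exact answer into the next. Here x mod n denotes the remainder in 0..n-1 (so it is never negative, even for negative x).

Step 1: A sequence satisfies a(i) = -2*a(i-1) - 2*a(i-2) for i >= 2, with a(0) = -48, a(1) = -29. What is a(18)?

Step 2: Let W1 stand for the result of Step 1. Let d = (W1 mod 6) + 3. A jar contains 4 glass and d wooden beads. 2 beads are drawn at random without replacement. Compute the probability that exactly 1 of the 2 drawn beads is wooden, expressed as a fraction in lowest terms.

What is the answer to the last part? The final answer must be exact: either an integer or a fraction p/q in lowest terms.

Step 1: a(2) = -2*(-29) - 2*(-48) = 154; iterating: a(2)=154, a(3)=-250, a(4)=192, a(5)=116, a(6)=-616, a(7)=1000, a(8)=-768, a(9)=-464, a(10)=2464, a(11)=-4000, a(12)=3072, a(13)=1856, a(14)=-9856, a(15)=16000, a(16)=-12288, a(17)=-7424, a(18)=39424; answer 39424
Step 2: W1 = 39424; d = 7; total draws C(11,2) = 55; favorable C(7,1)*C(4,1) = 28; P = 28/55; answer 28/55

28/55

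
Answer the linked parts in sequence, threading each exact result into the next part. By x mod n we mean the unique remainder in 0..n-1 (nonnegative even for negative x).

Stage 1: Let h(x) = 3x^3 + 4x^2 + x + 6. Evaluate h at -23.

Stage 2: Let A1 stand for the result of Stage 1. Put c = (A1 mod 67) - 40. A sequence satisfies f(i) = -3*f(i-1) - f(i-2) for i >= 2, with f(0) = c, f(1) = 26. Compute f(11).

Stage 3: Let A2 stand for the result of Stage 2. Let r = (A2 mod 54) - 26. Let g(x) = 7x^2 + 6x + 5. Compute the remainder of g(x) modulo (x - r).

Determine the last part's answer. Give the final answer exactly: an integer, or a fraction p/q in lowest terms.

93

Stage 1: 3*(-23)^3 + 4*(-23)^2 + 1*(-23)^1 + 6 = (-36501) + (2116) + (-23) + (6) = -34402; answer -34402
Stage 2: A1 = -34402; c = -4; f(2) = -3*(26) - 1*(-4) = -74; iterating: f(2)=-74, f(3)=196, f(4)=-514, f(5)=1346, f(6)=-3524, f(7)=9226, f(8)=-24154, f(9)=63236, f(10)=-165554, f(11)=433426; answer 433426
Stage 3: A2 = 433426; r = -4; remainder = value at the root: 7*(-4)^2 + 6*(-4)^1 + 5 = (112) + (-24) + (5) = 93; answer 93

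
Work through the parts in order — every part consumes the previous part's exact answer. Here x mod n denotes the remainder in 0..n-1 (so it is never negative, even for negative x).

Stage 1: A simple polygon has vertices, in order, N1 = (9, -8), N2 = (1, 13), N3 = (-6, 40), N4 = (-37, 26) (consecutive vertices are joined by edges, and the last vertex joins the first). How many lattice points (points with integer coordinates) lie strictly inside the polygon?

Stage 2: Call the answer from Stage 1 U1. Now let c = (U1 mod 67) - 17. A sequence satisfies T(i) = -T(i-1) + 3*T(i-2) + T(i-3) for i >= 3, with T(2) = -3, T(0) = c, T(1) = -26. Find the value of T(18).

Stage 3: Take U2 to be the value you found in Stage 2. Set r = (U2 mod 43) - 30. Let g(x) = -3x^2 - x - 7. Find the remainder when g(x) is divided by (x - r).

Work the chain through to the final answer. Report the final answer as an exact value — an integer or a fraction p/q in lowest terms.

Stage 1: cross terms: (9*13 - 1*-8)=125, (1*40 - -6*13)=118, (-6*26 - -37*40)=1324, (-37*-8 - 9*26)=62; twice the area = |1629| = 1629; area = 1629/2; boundary points = 1 + 1 + 1 + 2 = 5; strictly interior points = area - boundary/2 + 1 = 813; answer 813
Stage 2: U1 = 813; c = -8; T(3) = -1*(-3) + 3*(-26) + 1*(-8) = -83; iterating: T(3)=-83, T(4)=48, T(5)=-300, T(6)=361, T(7)=-1213, T(8)=1996, T(9)=-5274, T(10)=10049, T(11)=-23875, T(12)=48748, T(13)=-110324, T(14)=232693, T(15)=-514917, T(16)=1102672, T(17)=-2414730, T(18)=5207829; answer 5207829
Stage 3: U2 = 5207829; r = -17; remainder = value at the root: -3*(-17)^2 - 1*(-17)^1 - 7 = (-867) + (17) + (-7) = -857; answer -857

-857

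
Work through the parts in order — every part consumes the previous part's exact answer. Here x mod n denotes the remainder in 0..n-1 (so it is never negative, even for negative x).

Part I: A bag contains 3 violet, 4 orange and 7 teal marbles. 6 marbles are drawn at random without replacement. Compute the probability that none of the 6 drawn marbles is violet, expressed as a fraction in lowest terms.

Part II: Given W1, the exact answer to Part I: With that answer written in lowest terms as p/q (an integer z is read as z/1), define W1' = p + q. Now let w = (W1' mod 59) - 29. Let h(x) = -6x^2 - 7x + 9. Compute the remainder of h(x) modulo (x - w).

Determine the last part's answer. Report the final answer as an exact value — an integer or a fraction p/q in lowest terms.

Part I: total draws C(14,6) = 3003; favorable C(11,6) = 462; P = 2/13; answer 2/13
Part II: W1 = 2/13; threaded value p + q = 15; w = -14; remainder = value at the root: -6*(-14)^2 - 7*(-14)^1 + 9 = (-1176) + (98) + (9) = -1069; answer -1069

-1069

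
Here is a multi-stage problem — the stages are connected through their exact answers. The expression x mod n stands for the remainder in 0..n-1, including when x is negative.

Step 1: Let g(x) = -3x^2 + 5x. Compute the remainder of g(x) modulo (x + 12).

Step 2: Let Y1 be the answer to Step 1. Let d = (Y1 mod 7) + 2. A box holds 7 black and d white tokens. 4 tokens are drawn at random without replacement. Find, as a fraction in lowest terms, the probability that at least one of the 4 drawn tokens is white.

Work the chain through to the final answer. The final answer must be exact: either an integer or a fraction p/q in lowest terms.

138/143

Step 1: remainder = value at the root: -3*(-12)^2 + 5*(-12)^1 = (-432) + (-60) = -492; answer -492
Step 2: Y1 = -492; d = 7; total draws C(14,4) = 1001; complement C(7,4) = 35; favorable 1001 - 35 = 966; P = 138/143; answer 138/143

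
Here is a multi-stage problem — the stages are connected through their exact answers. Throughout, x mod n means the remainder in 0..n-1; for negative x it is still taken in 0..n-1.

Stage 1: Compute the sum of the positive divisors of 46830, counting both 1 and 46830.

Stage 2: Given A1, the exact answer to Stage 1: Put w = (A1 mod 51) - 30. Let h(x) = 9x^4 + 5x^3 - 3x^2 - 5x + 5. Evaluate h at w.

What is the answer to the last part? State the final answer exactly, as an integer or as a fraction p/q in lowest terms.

Stage 1: 46830 = 2 * 3 * 5 * 7 * 223; sigma = (1 + 2) * (1 + 3) * (1 + 5) * (1 + 7) * (1 + 223) = 3 * 4 * 6 * 8 * 224 = 129024; answer 129024
Stage 2: A1 = 129024; w = 15; 9*(15)^4 + 5*(15)^3 - 3*(15)^2 - 5*(15)^1 + 5 = (455625) + (16875) + (-675) + (-75) + (5) = 471755; answer 471755

471755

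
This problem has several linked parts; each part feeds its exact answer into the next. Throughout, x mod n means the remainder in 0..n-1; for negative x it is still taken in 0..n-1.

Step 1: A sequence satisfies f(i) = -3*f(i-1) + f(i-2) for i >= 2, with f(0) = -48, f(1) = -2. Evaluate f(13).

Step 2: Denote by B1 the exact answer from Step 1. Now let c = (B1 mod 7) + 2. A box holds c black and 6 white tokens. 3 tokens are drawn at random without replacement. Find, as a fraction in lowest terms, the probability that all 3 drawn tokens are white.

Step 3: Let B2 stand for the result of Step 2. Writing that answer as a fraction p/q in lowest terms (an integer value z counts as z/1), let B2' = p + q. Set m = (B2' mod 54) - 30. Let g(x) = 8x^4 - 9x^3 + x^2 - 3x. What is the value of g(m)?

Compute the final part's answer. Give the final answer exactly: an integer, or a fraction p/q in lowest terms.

150444

Step 1: f(2) = -3*(-2) + 1*(-48) = -42; iterating: f(2)=-42, f(3)=124, f(4)=-414, f(5)=1366, f(6)=-4512, f(7)=14902, f(8)=-49218, f(9)=162556, f(10)=-536886, f(11)=1773214, f(12)=-5856528, f(13)=19342798; answer 19342798
Step 2: B1 = 19342798; c = 8; total draws C(14,3) = 364; favorable C(6,3) = 20; P = 5/91; answer 5/91
Step 3: B2 = 5/91; threaded value p + q = 96; m = 12; 8*(12)^4 - 9*(12)^3 + 1*(12)^2 - 3*(12)^1 = (165888) + (-15552) + (144) + (-36) = 150444; answer 150444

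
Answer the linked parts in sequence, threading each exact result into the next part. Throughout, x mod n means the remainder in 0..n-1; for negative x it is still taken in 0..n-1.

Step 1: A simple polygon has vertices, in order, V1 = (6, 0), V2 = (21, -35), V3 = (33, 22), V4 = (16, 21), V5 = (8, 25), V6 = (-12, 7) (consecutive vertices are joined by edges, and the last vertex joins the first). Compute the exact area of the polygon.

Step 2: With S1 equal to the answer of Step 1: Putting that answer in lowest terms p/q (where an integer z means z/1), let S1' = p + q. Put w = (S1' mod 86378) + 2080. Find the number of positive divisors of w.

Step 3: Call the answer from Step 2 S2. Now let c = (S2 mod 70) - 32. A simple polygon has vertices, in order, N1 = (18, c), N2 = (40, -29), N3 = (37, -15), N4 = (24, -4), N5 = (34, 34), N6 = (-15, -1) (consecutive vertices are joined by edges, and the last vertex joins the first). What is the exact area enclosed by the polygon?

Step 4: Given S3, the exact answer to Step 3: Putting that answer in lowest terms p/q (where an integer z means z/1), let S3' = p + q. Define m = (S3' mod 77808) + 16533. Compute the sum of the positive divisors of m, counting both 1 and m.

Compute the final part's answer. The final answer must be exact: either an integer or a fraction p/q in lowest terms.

Step 1: cross terms: (6*-35 - 21*0)=-210, (21*22 - 33*-35)=1617, (33*21 - 16*22)=341, (16*25 - 8*21)=232, (8*7 - -12*25)=356, (-12*0 - 6*7)=-42; twice the area = |2294| = 2294; area = 1147; answer 1147
Step 2: S1 = 1147; threaded value p + q = 1148; w = 3228; 3228 = 2^2 * 3 * 269; number of divisors = (2+1) * (1+1) * (1+1) = 12; answer 12
Step 3: S2 = 12; c = -20; cross terms: (18*-29 - 40*-20)=278, (40*-15 - 37*-29)=473, (37*-4 - 24*-15)=212, (24*34 - 34*-4)=952, (34*-1 - -15*34)=476, (-15*-20 - 18*-1)=318; twice the area = |2709| = 2709; area = 2709/2; answer 2709/2
Step 4: S3 = 2709/2; threaded value p + q = 2711; m = 19244; 19244 = 2^2 * 17 * 283; sigma = (1 + 2 + 4) * (1 + 17) * (1 + 283) = 7 * 18 * 284 = 35784; answer 35784

35784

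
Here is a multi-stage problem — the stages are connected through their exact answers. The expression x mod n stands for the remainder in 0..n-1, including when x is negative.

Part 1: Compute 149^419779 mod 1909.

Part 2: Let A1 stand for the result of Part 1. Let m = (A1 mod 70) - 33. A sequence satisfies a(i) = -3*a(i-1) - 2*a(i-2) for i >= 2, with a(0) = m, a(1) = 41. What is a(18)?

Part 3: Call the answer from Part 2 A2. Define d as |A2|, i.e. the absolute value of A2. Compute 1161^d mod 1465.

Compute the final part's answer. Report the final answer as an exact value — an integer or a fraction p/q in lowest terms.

Part 1: squarings mod 1909: 149^1=149, 149^2=1202, 149^4=1600, 149^8=31, 149^16=961, 149^32=1474, 149^64=234, 149^128=1304, 149^256=1406, 149^512=1021, 149^1024=127, 149^2048=857, 149^4096=1393, 149^8192=905, 149^16384=64, 149^32768=278, 149^65536=924, 149^131072=453, 149^262144=946; 149^419779 = 149^1 * 149^2 * 149^64 * 149^128 * 149^256 * 149^512 * 149^1024 * 149^8192 * 149^16384 * 149^131072 * 149^262144 = 820 (mod 1909); answer 820
Part 2: A1 = 820; m = 17; a(2) = -3*(41) - 2*(17) = -157; iterating: a(2)=-157, a(3)=389, a(4)=-853, a(5)=1781, a(6)=-3637, a(7)=7349, a(8)=-14773, a(9)=29621, a(10)=-59317, a(11)=118709, a(12)=-237493, a(13)=475061, a(14)=-950197, a(15)=1900469, a(16)=-3801013, a(17)=7602101, a(18)=-15204277; answer -15204277
Part 3: A2 = -15204277; d = 15204277; squarings mod 1465: 1161^1=1161, 1161^2=121, 1161^4=1456, 1161^8=81, 1161^16=701, 1161^32=626, 1161^64=721, 1161^128=1231, 1161^256=551, 1161^512=346, 1161^1024=1051, 1161^2048=1456, 1161^4096=81, 1161^8192=701, 1161^16384=626, 1161^32768=721, 1161^65536=1231, 1161^131072=551, 1161^262144=346, 1161^524288=1051, 1161^1048576=1456, 1161^2097152=81, 1161^4194304=701, 1161^8388608=626; 1161^15204277 = 1161^1 * 1161^4 * 1161^16 * 1161^32 * 1161^128 * 1161^256 * 1161^512 * 1161^1024 * 1161^2048 * 1161^4096 * 1161^8192 * 1161^16384 * 1161^32768 * 1161^65536 * 1161^131072 * 1161^262144 * 1161^2097152 * 1161^4194304 * 1161^8388608 = 816 (mod 1465); answer 816

816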